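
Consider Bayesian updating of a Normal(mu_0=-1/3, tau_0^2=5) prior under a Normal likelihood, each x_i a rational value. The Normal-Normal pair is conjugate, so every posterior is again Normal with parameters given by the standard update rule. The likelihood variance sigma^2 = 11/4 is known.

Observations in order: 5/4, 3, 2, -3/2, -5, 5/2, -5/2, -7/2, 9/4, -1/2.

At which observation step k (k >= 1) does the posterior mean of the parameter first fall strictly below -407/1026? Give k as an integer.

k = 8

obs 1: x=5/4 → posterior Normal(64/93, 55/31)
obs 2: x=3 → posterior Normal(244/153, 55/51)
obs 3: x=2 → posterior Normal(364/213, 55/71)
obs 4: x=-3/2 → posterior Normal(274/273, 55/91)
obs 5: x=-5 → posterior Normal(-26/333, 55/111)
obs 6: x=5/2 → posterior Normal(124/393, 55/131)
obs 7: x=-5/2 → posterior Normal(-26/453, 55/151)
obs 8: x=-7/2 → posterior Normal(-236/513, 55/171)
obs 9: x=9/4 → posterior Normal(-101/573, 55/191)
obs 10: x=-1/2 → posterior Normal(-131/633, 55/211)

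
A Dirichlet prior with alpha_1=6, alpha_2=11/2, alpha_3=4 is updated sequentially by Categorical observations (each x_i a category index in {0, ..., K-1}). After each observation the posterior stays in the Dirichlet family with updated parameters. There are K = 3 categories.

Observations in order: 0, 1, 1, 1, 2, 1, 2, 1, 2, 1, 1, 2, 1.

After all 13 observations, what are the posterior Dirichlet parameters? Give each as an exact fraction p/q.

obs 1: x=0 → posterior Dirichlet(7, 11/2, 4)
obs 2: x=1 → posterior Dirichlet(7, 13/2, 4)
obs 3: x=1 → posterior Dirichlet(7, 15/2, 4)
obs 4: x=1 → posterior Dirichlet(7, 17/2, 4)
obs 5: x=2 → posterior Dirichlet(7, 17/2, 5)
obs 6: x=1 → posterior Dirichlet(7, 19/2, 5)
obs 7: x=2 → posterior Dirichlet(7, 19/2, 6)
obs 8: x=1 → posterior Dirichlet(7, 21/2, 6)
obs 9: x=2 → posterior Dirichlet(7, 21/2, 7)
obs 10: x=1 → posterior Dirichlet(7, 23/2, 7)
obs 11: x=1 → posterior Dirichlet(7, 25/2, 7)
obs 12: x=2 → posterior Dirichlet(7, 25/2, 8)
obs 13: x=1 → posterior Dirichlet(7, 27/2, 8)

alpha_1=7, alpha_2=27/2, alpha_3=8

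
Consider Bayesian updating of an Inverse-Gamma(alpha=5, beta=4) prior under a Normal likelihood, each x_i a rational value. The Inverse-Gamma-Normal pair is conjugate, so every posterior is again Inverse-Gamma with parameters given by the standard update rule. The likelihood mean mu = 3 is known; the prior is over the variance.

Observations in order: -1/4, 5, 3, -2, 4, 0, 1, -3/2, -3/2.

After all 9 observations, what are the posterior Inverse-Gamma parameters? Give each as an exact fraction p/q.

alpha=19/2, beta=1633/32

obs 1: x=-1/4 → posterior Inverse-Gamma(11/2, 297/32)
obs 2: x=5 → posterior Inverse-Gamma(6, 361/32)
obs 3: x=3 → posterior Inverse-Gamma(13/2, 361/32)
obs 4: x=-2 → posterior Inverse-Gamma(7, 761/32)
obs 5: x=4 → posterior Inverse-Gamma(15/2, 777/32)
obs 6: x=0 → posterior Inverse-Gamma(8, 921/32)
obs 7: x=1 → posterior Inverse-Gamma(17/2, 985/32)
obs 8: x=-3/2 → posterior Inverse-Gamma(9, 1309/32)
obs 9: x=-3/2 → posterior Inverse-Gamma(19/2, 1633/32)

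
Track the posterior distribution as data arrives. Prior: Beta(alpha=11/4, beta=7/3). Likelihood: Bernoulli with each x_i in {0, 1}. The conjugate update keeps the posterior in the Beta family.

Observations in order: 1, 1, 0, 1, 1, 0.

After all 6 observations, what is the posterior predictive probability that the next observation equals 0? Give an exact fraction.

obs 1: x=1 → posterior Beta(15/4, 7/3)
obs 2: x=1 → posterior Beta(19/4, 7/3)
obs 3: x=0 → posterior Beta(19/4, 10/3)
obs 4: x=1 → posterior Beta(23/4, 10/3)
obs 5: x=1 → posterior Beta(27/4, 10/3)
obs 6: x=0 → posterior Beta(27/4, 13/3)

52/133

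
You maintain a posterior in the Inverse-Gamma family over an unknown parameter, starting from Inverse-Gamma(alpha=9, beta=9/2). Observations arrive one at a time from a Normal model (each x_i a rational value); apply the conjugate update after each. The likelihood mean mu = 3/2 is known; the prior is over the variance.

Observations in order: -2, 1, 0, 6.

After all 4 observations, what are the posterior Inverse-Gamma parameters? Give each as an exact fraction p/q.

obs 1: x=-2 → posterior Inverse-Gamma(19/2, 85/8)
obs 2: x=1 → posterior Inverse-Gamma(10, 43/4)
obs 3: x=0 → posterior Inverse-Gamma(21/2, 95/8)
obs 4: x=6 → posterior Inverse-Gamma(11, 22)

alpha=11, beta=22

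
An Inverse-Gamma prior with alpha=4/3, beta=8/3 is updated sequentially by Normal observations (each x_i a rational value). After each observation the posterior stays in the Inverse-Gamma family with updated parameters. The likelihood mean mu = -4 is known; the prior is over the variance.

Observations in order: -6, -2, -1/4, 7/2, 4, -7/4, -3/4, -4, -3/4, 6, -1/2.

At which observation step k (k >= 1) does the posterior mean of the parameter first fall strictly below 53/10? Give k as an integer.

k = 2

obs 1: x=-6 → posterior Inverse-Gamma(11/6, 14/3)
obs 2: x=-2 → posterior Inverse-Gamma(7/3, 20/3)
obs 3: x=-1/4 → posterior Inverse-Gamma(17/6, 1315/96)
obs 4: x=7/2 → posterior Inverse-Gamma(10/3, 4015/96)
obs 5: x=4 → posterior Inverse-Gamma(23/6, 7087/96)
obs 6: x=-7/4 → posterior Inverse-Gamma(13/3, 3665/48)
obs 7: x=-3/4 → posterior Inverse-Gamma(29/6, 7837/96)
obs 8: x=-4 → posterior Inverse-Gamma(16/3, 7837/96)
obs 9: x=-3/4 → posterior Inverse-Gamma(35/6, 1043/12)
obs 10: x=6 → posterior Inverse-Gamma(19/3, 1643/12)
obs 11: x=-1/2 → posterior Inverse-Gamma(41/6, 3433/24)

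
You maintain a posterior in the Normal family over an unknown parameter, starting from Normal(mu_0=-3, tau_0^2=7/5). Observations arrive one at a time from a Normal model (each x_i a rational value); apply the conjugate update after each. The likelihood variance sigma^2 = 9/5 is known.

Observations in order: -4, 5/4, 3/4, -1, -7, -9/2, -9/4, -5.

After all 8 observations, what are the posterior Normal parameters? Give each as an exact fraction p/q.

mu_0=-717/260, tau_0^2=63/325

obs 1: x=-4 → posterior Normal(-55/16, 63/80)
obs 2: x=5/4 → posterior Normal(-185/92, 63/115)
obs 3: x=3/4 → posterior Normal(-41/30, 21/50)
obs 4: x=-1 → posterior Normal(-48/37, 63/185)
obs 5: x=-7 → posterior Normal(-97/44, 63/220)
obs 6: x=-9/2 → posterior Normal(-257/102, 21/85)
obs 7: x=-9/4 → posterior Normal(-577/232, 63/290)
obs 8: x=-5 → posterior Normal(-717/260, 63/325)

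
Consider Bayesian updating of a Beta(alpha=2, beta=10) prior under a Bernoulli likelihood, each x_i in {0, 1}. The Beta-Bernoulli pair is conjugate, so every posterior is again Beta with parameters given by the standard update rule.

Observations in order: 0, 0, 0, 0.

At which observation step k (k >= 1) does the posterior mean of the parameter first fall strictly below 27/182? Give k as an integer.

obs 1: x=0 → posterior Beta(2, 11)
obs 2: x=0 → posterior Beta(2, 12)
obs 3: x=0 → posterior Beta(2, 13)
obs 4: x=0 → posterior Beta(2, 14)

k = 2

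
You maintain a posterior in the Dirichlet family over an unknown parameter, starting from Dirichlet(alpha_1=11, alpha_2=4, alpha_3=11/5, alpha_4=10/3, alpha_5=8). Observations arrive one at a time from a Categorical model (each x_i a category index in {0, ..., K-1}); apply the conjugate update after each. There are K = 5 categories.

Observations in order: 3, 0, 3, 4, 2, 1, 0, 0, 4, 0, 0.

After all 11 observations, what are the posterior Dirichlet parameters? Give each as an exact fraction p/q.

obs 1: x=3 → posterior Dirichlet(11, 4, 11/5, 13/3, 8)
obs 2: x=0 → posterior Dirichlet(12, 4, 11/5, 13/3, 8)
obs 3: x=3 → posterior Dirichlet(12, 4, 11/5, 16/3, 8)
obs 4: x=4 → posterior Dirichlet(12, 4, 11/5, 16/3, 9)
obs 5: x=2 → posterior Dirichlet(12, 4, 16/5, 16/3, 9)
obs 6: x=1 → posterior Dirichlet(12, 5, 16/5, 16/3, 9)
obs 7: x=0 → posterior Dirichlet(13, 5, 16/5, 16/3, 9)
obs 8: x=0 → posterior Dirichlet(14, 5, 16/5, 16/3, 9)
obs 9: x=4 → posterior Dirichlet(14, 5, 16/5, 16/3, 10)
obs 10: x=0 → posterior Dirichlet(15, 5, 16/5, 16/3, 10)
obs 11: x=0 → posterior Dirichlet(16, 5, 16/5, 16/3, 10)

alpha_1=16, alpha_2=5, alpha_3=16/5, alpha_4=16/3, alpha_5=10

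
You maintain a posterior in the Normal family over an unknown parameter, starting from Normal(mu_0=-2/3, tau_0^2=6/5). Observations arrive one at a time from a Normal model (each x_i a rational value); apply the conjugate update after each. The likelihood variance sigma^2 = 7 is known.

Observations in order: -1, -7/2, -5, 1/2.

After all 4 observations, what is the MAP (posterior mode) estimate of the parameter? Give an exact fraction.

obs 1: x=-1 → posterior Normal(-88/123, 42/41)
obs 2: x=-7/2 → posterior Normal(-151/141, 42/47)
obs 3: x=-5 → posterior Normal(-241/159, 42/53)
obs 4: x=1/2 → posterior Normal(-232/177, 42/59)

-232/177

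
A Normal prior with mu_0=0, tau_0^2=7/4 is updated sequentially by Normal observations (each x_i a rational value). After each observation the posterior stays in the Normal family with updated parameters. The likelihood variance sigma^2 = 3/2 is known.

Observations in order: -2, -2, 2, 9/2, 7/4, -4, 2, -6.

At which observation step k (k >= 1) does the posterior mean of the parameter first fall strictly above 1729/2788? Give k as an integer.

obs 1: x=-2 → posterior Normal(-14/13, 21/26)
obs 2: x=-2 → posterior Normal(-7/5, 21/40)
obs 3: x=2 → posterior Normal(-14/27, 7/18)
obs 4: x=9/2 → posterior Normal(35/68, 21/68)
obs 5: x=7/4 → posterior Normal(119/164, 21/82)
obs 6: x=-4 → posterior Normal(7/192, 7/32)
obs 7: x=2 → posterior Normal(63/220, 21/110)
obs 8: x=-6 → posterior Normal(-105/248, 21/124)

k = 5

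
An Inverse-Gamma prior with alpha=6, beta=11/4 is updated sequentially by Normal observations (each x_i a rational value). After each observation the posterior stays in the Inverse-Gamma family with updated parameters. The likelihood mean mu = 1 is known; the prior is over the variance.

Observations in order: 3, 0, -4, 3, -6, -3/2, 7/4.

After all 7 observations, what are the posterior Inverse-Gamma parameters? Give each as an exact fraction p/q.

obs 1: x=3 → posterior Inverse-Gamma(13/2, 19/4)
obs 2: x=0 → posterior Inverse-Gamma(7, 21/4)
obs 3: x=-4 → posterior Inverse-Gamma(15/2, 71/4)
obs 4: x=3 → posterior Inverse-Gamma(8, 79/4)
obs 5: x=-6 → posterior Inverse-Gamma(17/2, 177/4)
obs 6: x=-3/2 → posterior Inverse-Gamma(9, 379/8)
obs 7: x=7/4 → posterior Inverse-Gamma(19/2, 1525/32)

alpha=19/2, beta=1525/32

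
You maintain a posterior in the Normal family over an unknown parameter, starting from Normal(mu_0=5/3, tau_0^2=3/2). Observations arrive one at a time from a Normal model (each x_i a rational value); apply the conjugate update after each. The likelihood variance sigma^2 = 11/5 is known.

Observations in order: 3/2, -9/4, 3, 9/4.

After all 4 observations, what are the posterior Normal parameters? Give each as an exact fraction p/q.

obs 1: x=3/2 → posterior Normal(355/222, 33/37)
obs 2: x=-9/4 → posterior Normal(305/624, 33/52)
obs 3: x=3 → posterior Normal(845/804, 33/67)
obs 4: x=9/4 → posterior Normal(625/492, 33/82)

mu_0=625/492, tau_0^2=33/82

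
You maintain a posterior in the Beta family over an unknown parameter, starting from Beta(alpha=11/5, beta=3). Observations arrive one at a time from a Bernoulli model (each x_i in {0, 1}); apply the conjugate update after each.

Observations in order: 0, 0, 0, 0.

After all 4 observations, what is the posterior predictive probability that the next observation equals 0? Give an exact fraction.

35/46

obs 1: x=0 → posterior Beta(11/5, 4)
obs 2: x=0 → posterior Beta(11/5, 5)
obs 3: x=0 → posterior Beta(11/5, 6)
obs 4: x=0 → posterior Beta(11/5, 7)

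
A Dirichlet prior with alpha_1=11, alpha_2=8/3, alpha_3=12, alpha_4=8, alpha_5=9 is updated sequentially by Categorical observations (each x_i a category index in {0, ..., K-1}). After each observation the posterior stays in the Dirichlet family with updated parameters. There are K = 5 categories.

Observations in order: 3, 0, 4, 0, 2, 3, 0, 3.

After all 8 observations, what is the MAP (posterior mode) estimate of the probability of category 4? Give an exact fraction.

27/137

obs 1: x=3 → posterior Dirichlet(11, 8/3, 12, 9, 9)
obs 2: x=0 → posterior Dirichlet(12, 8/3, 12, 9, 9)
obs 3: x=4 → posterior Dirichlet(12, 8/3, 12, 9, 10)
obs 4: x=0 → posterior Dirichlet(13, 8/3, 12, 9, 10)
obs 5: x=2 → posterior Dirichlet(13, 8/3, 13, 9, 10)
obs 6: x=3 → posterior Dirichlet(13, 8/3, 13, 10, 10)
obs 7: x=0 → posterior Dirichlet(14, 8/3, 13, 10, 10)
obs 8: x=3 → posterior Dirichlet(14, 8/3, 13, 11, 10)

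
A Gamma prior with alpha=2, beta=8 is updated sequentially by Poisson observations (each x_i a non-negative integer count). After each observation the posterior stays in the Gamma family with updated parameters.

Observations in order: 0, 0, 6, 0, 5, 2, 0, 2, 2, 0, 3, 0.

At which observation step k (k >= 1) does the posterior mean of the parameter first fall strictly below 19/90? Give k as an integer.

obs 1: x=0 → posterior Gamma(2, 9)
obs 2: x=0 → posterior Gamma(2, 10)
obs 3: x=6 → posterior Gamma(8, 11)
obs 4: x=0 → posterior Gamma(8, 12)
obs 5: x=5 → posterior Gamma(13, 13)
obs 6: x=2 → posterior Gamma(15, 14)
obs 7: x=0 → posterior Gamma(15, 15)
obs 8: x=2 → posterior Gamma(17, 16)
obs 9: x=2 → posterior Gamma(19, 17)
obs 10: x=0 → posterior Gamma(19, 18)
obs 11: x=3 → posterior Gamma(22, 19)
obs 12: x=0 → posterior Gamma(22, 20)

k = 2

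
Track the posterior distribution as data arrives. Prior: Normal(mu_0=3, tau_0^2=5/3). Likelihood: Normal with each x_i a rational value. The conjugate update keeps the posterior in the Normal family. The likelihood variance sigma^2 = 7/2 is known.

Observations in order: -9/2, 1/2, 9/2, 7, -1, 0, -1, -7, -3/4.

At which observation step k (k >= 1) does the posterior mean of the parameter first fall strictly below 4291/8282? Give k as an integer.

obs 1: x=-9/2 → posterior Normal(18/31, 35/31)
obs 2: x=1/2 → posterior Normal(23/41, 35/41)
obs 3: x=9/2 → posterior Normal(4/3, 35/51)
obs 4: x=7 → posterior Normal(138/61, 35/61)
obs 5: x=-1 → posterior Normal(128/71, 35/71)
obs 6: x=0 → posterior Normal(128/81, 35/81)
obs 7: x=-1 → posterior Normal(118/91, 5/13)
obs 8: x=-7 → posterior Normal(48/101, 35/101)
obs 9: x=-3/4 → posterior Normal(27/74, 35/111)

k = 8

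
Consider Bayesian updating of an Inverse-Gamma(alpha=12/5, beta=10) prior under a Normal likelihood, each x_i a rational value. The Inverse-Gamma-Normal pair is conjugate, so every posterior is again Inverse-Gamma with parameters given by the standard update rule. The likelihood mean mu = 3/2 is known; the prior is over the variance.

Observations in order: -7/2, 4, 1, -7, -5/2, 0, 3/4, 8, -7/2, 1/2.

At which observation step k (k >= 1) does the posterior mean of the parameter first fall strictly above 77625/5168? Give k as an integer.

obs 1: x=-7/2 → posterior Inverse-Gamma(29/10, 45/2)
obs 2: x=4 → posterior Inverse-Gamma(17/5, 205/8)
obs 3: x=1 → posterior Inverse-Gamma(39/10, 103/4)
obs 4: x=-7 → posterior Inverse-Gamma(22/5, 495/8)
obs 5: x=-5/2 → posterior Inverse-Gamma(49/10, 559/8)
obs 6: x=0 → posterior Inverse-Gamma(27/5, 71)
obs 7: x=3/4 → posterior Inverse-Gamma(59/10, 2281/32)
obs 8: x=8 → posterior Inverse-Gamma(32/5, 2957/32)
obs 9: x=-7/2 → posterior Inverse-Gamma(69/10, 3357/32)
obs 10: x=1/2 → posterior Inverse-Gamma(37/5, 3373/32)

k = 4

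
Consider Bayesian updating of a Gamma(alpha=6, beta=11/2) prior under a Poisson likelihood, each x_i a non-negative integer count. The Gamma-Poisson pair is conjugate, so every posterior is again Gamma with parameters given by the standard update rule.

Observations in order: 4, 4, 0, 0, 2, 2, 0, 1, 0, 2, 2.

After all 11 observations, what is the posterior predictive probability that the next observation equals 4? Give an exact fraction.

806569478587094234860220213259402942816/19583810080151045364005267620086669921875

obs 1: x=4 → posterior Gamma(10, 13/2)
obs 2: x=4 → posterior Gamma(14, 15/2)
obs 3: x=0 → posterior Gamma(14, 17/2)
obs 4: x=0 → posterior Gamma(14, 19/2)
obs 5: x=2 → posterior Gamma(16, 21/2)
obs 6: x=2 → posterior Gamma(18, 23/2)
obs 7: x=0 → posterior Gamma(18, 25/2)
obs 8: x=1 → posterior Gamma(19, 27/2)
obs 9: x=0 → posterior Gamma(19, 29/2)
obs 10: x=2 → posterior Gamma(21, 31/2)
obs 11: x=2 → posterior Gamma(23, 33/2)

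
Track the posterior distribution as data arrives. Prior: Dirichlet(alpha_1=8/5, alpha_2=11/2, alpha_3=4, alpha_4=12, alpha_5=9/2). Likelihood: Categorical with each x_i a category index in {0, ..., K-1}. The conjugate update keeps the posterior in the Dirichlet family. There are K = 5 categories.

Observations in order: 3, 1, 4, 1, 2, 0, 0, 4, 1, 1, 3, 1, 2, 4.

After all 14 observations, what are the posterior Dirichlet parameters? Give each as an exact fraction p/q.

alpha_1=18/5, alpha_2=21/2, alpha_3=6, alpha_4=14, alpha_5=15/2

obs 1: x=3 → posterior Dirichlet(8/5, 11/2, 4, 13, 9/2)
obs 2: x=1 → posterior Dirichlet(8/5, 13/2, 4, 13, 9/2)
obs 3: x=4 → posterior Dirichlet(8/5, 13/2, 4, 13, 11/2)
obs 4: x=1 → posterior Dirichlet(8/5, 15/2, 4, 13, 11/2)
obs 5: x=2 → posterior Dirichlet(8/5, 15/2, 5, 13, 11/2)
obs 6: x=0 → posterior Dirichlet(13/5, 15/2, 5, 13, 11/2)
obs 7: x=0 → posterior Dirichlet(18/5, 15/2, 5, 13, 11/2)
obs 8: x=4 → posterior Dirichlet(18/5, 15/2, 5, 13, 13/2)
obs 9: x=1 → posterior Dirichlet(18/5, 17/2, 5, 13, 13/2)
obs 10: x=1 → posterior Dirichlet(18/5, 19/2, 5, 13, 13/2)
obs 11: x=3 → posterior Dirichlet(18/5, 19/2, 5, 14, 13/2)
obs 12: x=1 → posterior Dirichlet(18/5, 21/2, 5, 14, 13/2)
obs 13: x=2 → posterior Dirichlet(18/5, 21/2, 6, 14, 13/2)
obs 14: x=4 → posterior Dirichlet(18/5, 21/2, 6, 14, 15/2)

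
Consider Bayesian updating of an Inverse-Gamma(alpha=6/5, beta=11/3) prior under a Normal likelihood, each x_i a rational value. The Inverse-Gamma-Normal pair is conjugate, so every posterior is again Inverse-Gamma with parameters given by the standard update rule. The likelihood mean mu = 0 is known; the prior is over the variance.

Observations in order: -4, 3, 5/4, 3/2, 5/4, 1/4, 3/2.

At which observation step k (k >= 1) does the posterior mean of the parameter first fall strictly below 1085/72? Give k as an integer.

obs 1: x=-4 → posterior Inverse-Gamma(17/10, 35/3)
obs 2: x=3 → posterior Inverse-Gamma(11/5, 97/6)
obs 3: x=5/4 → posterior Inverse-Gamma(27/10, 1627/96)
obs 4: x=3/2 → posterior Inverse-Gamma(16/5, 1735/96)
obs 5: x=5/4 → posterior Inverse-Gamma(37/10, 905/48)
obs 6: x=1/4 → posterior Inverse-Gamma(21/5, 1813/96)
obs 7: x=3/2 → posterior Inverse-Gamma(47/10, 1921/96)

k = 2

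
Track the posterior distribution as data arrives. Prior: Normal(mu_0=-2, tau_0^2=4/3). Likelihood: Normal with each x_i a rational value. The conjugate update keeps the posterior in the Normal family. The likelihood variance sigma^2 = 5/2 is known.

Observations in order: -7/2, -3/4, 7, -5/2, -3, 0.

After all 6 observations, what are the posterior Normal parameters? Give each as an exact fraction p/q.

obs 1: x=-7/2 → posterior Normal(-58/23, 20/23)
obs 2: x=-3/4 → posterior Normal(-64/31, 20/31)
obs 3: x=7 → posterior Normal(-8/39, 20/39)
obs 4: x=-5/2 → posterior Normal(-28/47, 20/47)
obs 5: x=-3 → posterior Normal(-52/55, 4/11)
obs 6: x=0 → posterior Normal(-52/63, 20/63)

mu_0=-52/63, tau_0^2=20/63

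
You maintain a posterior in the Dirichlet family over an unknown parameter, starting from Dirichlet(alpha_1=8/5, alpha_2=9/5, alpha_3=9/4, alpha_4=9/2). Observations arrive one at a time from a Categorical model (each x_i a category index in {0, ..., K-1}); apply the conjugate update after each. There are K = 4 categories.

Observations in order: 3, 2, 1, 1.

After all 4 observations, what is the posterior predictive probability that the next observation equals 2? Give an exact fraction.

obs 1: x=3 → posterior Dirichlet(8/5, 9/5, 9/4, 11/2)
obs 2: x=2 → posterior Dirichlet(8/5, 9/5, 13/4, 11/2)
obs 3: x=1 → posterior Dirichlet(8/5, 14/5, 13/4, 11/2)
obs 4: x=1 → posterior Dirichlet(8/5, 19/5, 13/4, 11/2)

65/283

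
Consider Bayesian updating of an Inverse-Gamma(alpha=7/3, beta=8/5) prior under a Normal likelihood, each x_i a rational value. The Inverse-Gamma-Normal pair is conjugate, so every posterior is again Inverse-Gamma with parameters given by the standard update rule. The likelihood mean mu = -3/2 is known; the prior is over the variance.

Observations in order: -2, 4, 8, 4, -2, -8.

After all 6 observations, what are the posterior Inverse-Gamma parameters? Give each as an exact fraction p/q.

alpha=16/3, beta=1967/20

obs 1: x=-2 → posterior Inverse-Gamma(17/6, 69/40)
obs 2: x=4 → posterior Inverse-Gamma(10/3, 337/20)
obs 3: x=8 → posterior Inverse-Gamma(23/6, 2479/40)
obs 4: x=4 → posterior Inverse-Gamma(13/3, 771/10)
obs 5: x=-2 → posterior Inverse-Gamma(29/6, 3089/40)
obs 6: x=-8 → posterior Inverse-Gamma(16/3, 1967/20)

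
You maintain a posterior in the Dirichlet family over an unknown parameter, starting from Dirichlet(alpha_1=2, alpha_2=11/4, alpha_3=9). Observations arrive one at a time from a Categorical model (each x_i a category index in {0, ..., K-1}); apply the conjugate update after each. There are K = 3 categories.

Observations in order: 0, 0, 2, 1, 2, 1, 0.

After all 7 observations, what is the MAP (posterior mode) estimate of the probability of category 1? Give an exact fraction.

15/71

obs 1: x=0 → posterior Dirichlet(3, 11/4, 9)
obs 2: x=0 → posterior Dirichlet(4, 11/4, 9)
obs 3: x=2 → posterior Dirichlet(4, 11/4, 10)
obs 4: x=1 → posterior Dirichlet(4, 15/4, 10)
obs 5: x=2 → posterior Dirichlet(4, 15/4, 11)
obs 6: x=1 → posterior Dirichlet(4, 19/4, 11)
obs 7: x=0 → posterior Dirichlet(5, 19/4, 11)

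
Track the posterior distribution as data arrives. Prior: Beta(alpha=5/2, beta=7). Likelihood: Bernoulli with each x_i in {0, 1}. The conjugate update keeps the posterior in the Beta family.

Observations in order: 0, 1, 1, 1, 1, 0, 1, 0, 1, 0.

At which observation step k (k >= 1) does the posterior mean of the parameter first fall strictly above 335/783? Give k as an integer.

k = 5

obs 1: x=0 → posterior Beta(5/2, 8)
obs 2: x=1 → posterior Beta(7/2, 8)
obs 3: x=1 → posterior Beta(9/2, 8)
obs 4: x=1 → posterior Beta(11/2, 8)
obs 5: x=1 → posterior Beta(13/2, 8)
obs 6: x=0 → posterior Beta(13/2, 9)
obs 7: x=1 → posterior Beta(15/2, 9)
obs 8: x=0 → posterior Beta(15/2, 10)
obs 9: x=1 → posterior Beta(17/2, 10)
obs 10: x=0 → posterior Beta(17/2, 11)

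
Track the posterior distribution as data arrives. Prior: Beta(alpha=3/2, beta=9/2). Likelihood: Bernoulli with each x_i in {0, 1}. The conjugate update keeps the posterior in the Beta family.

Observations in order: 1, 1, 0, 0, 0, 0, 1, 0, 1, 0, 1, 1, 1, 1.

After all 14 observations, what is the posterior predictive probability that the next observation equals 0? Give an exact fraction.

21/40

obs 1: x=1 → posterior Beta(5/2, 9/2)
obs 2: x=1 → posterior Beta(7/2, 9/2)
obs 3: x=0 → posterior Beta(7/2, 11/2)
obs 4: x=0 → posterior Beta(7/2, 13/2)
obs 5: x=0 → posterior Beta(7/2, 15/2)
obs 6: x=0 → posterior Beta(7/2, 17/2)
obs 7: x=1 → posterior Beta(9/2, 17/2)
obs 8: x=0 → posterior Beta(9/2, 19/2)
obs 9: x=1 → posterior Beta(11/2, 19/2)
obs 10: x=0 → posterior Beta(11/2, 21/2)
obs 11: x=1 → posterior Beta(13/2, 21/2)
obs 12: x=1 → posterior Beta(15/2, 21/2)
obs 13: x=1 → posterior Beta(17/2, 21/2)
obs 14: x=1 → posterior Beta(19/2, 21/2)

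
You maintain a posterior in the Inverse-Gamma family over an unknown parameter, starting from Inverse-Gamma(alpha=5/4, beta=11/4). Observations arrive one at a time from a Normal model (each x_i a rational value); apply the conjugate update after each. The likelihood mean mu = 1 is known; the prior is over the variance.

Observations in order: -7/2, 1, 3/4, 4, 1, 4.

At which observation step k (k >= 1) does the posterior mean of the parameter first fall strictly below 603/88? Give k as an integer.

k = 5

obs 1: x=-7/2 → posterior Inverse-Gamma(7/4, 103/8)
obs 2: x=1 → posterior Inverse-Gamma(9/4, 103/8)
obs 3: x=3/4 → posterior Inverse-Gamma(11/4, 413/32)
obs 4: x=4 → posterior Inverse-Gamma(13/4, 557/32)
obs 5: x=1 → posterior Inverse-Gamma(15/4, 557/32)
obs 6: x=4 → posterior Inverse-Gamma(17/4, 701/32)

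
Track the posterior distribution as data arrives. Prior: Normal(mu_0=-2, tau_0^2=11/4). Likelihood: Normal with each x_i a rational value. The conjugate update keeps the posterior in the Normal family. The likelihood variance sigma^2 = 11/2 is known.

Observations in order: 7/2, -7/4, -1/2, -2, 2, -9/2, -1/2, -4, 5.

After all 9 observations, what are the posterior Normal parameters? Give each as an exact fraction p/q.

obs 1: x=7/2 → posterior Normal(-1/6, 11/6)
obs 2: x=-7/4 → posterior Normal(-9/16, 11/8)
obs 3: x=-1/2 → posterior Normal(-11/20, 11/10)
obs 4: x=-2 → posterior Normal(-19/24, 11/12)
obs 5: x=2 → posterior Normal(-11/28, 11/14)
obs 6: x=-9/2 → posterior Normal(-29/32, 11/16)
obs 7: x=-1/2 → posterior Normal(-31/36, 11/18)
obs 8: x=-4 → posterior Normal(-47/40, 11/20)
obs 9: x=5 → posterior Normal(-27/44, 1/2)

mu_0=-27/44, tau_0^2=1/2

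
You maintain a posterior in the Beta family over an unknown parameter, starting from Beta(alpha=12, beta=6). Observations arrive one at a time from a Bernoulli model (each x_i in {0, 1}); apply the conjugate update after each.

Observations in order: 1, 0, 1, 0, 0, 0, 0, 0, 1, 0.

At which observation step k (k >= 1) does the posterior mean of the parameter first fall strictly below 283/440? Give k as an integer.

k = 4

obs 1: x=1 → posterior Beta(13, 6)
obs 2: x=0 → posterior Beta(13, 7)
obs 3: x=1 → posterior Beta(14, 7)
obs 4: x=0 → posterior Beta(14, 8)
obs 5: x=0 → posterior Beta(14, 9)
obs 6: x=0 → posterior Beta(14, 10)
obs 7: x=0 → posterior Beta(14, 11)
obs 8: x=0 → posterior Beta(14, 12)
obs 9: x=1 → posterior Beta(15, 12)
obs 10: x=0 → posterior Beta(15, 13)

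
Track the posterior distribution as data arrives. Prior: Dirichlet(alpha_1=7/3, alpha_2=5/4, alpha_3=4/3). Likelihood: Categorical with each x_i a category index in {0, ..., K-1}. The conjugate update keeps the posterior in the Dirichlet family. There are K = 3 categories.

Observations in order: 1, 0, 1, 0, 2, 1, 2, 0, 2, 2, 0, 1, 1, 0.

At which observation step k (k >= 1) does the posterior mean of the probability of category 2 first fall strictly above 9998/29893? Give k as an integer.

k = 10

obs 1: x=1 → posterior Dirichlet(7/3, 9/4, 4/3)
obs 2: x=0 → posterior Dirichlet(10/3, 9/4, 4/3)
obs 3: x=1 → posterior Dirichlet(10/3, 13/4, 4/3)
obs 4: x=0 → posterior Dirichlet(13/3, 13/4, 4/3)
obs 5: x=2 → posterior Dirichlet(13/3, 13/4, 7/3)
obs 6: x=1 → posterior Dirichlet(13/3, 17/4, 7/3)
obs 7: x=2 → posterior Dirichlet(13/3, 17/4, 10/3)
obs 8: x=0 → posterior Dirichlet(16/3, 17/4, 10/3)
obs 9: x=2 → posterior Dirichlet(16/3, 17/4, 13/3)
obs 10: x=2 → posterior Dirichlet(16/3, 17/4, 16/3)
obs 11: x=0 → posterior Dirichlet(19/3, 17/4, 16/3)
obs 12: x=1 → posterior Dirichlet(19/3, 21/4, 16/3)
obs 13: x=1 → posterior Dirichlet(19/3, 25/4, 16/3)
obs 14: x=0 → posterior Dirichlet(22/3, 25/4, 16/3)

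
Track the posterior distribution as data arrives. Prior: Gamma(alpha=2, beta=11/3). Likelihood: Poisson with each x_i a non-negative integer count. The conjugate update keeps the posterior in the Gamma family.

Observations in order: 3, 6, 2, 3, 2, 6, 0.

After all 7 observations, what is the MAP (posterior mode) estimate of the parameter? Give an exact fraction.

obs 1: x=3 → posterior Gamma(5, 14/3)
obs 2: x=6 → posterior Gamma(11, 17/3)
obs 3: x=2 → posterior Gamma(13, 20/3)
obs 4: x=3 → posterior Gamma(16, 23/3)
obs 5: x=2 → posterior Gamma(18, 26/3)
obs 6: x=6 → posterior Gamma(24, 29/3)
obs 7: x=0 → posterior Gamma(24, 32/3)

69/32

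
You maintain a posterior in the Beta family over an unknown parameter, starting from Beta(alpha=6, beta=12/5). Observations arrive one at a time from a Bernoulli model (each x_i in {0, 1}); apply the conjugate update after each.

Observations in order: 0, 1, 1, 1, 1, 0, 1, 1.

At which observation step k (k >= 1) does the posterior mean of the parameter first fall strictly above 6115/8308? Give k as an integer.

obs 1: x=0 → posterior Beta(6, 17/5)
obs 2: x=1 → posterior Beta(7, 17/5)
obs 3: x=1 → posterior Beta(8, 17/5)
obs 4: x=1 → posterior Beta(9, 17/5)
obs 5: x=1 → posterior Beta(10, 17/5)
obs 6: x=0 → posterior Beta(10, 22/5)
obs 7: x=1 → posterior Beta(11, 22/5)
obs 8: x=1 → posterior Beta(12, 22/5)

k = 5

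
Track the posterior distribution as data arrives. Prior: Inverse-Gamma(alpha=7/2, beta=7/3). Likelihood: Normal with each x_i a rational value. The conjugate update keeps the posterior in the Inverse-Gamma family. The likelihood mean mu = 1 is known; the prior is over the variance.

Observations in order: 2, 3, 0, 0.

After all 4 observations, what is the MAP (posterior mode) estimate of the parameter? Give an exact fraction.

35/39

obs 1: x=2 → posterior Inverse-Gamma(4, 17/6)
obs 2: x=3 → posterior Inverse-Gamma(9/2, 29/6)
obs 3: x=0 → posterior Inverse-Gamma(5, 16/3)
obs 4: x=0 → posterior Inverse-Gamma(11/2, 35/6)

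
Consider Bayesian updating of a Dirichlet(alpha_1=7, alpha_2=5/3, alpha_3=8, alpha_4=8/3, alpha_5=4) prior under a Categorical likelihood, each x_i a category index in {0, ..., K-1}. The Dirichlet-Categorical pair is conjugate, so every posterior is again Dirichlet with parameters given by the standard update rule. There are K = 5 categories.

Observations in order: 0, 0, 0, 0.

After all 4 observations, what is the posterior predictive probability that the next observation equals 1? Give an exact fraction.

obs 1: x=0 → posterior Dirichlet(8, 5/3, 8, 8/3, 4)
obs 2: x=0 → posterior Dirichlet(9, 5/3, 8, 8/3, 4)
obs 3: x=0 → posterior Dirichlet(10, 5/3, 8, 8/3, 4)
obs 4: x=0 → posterior Dirichlet(11, 5/3, 8, 8/3, 4)

5/82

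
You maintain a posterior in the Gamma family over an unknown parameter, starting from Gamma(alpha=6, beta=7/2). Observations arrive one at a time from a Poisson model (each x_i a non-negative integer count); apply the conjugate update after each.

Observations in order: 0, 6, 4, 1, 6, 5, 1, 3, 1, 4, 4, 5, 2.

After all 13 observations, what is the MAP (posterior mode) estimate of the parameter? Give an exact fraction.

94/33

obs 1: x=0 → posterior Gamma(6, 9/2)
obs 2: x=6 → posterior Gamma(12, 11/2)
obs 3: x=4 → posterior Gamma(16, 13/2)
obs 4: x=1 → posterior Gamma(17, 15/2)
obs 5: x=6 → posterior Gamma(23, 17/2)
obs 6: x=5 → posterior Gamma(28, 19/2)
obs 7: x=1 → posterior Gamma(29, 21/2)
obs 8: x=3 → posterior Gamma(32, 23/2)
obs 9: x=1 → posterior Gamma(33, 25/2)
obs 10: x=4 → posterior Gamma(37, 27/2)
obs 11: x=4 → posterior Gamma(41, 29/2)
obs 12: x=5 → posterior Gamma(46, 31/2)
obs 13: x=2 → posterior Gamma(48, 33/2)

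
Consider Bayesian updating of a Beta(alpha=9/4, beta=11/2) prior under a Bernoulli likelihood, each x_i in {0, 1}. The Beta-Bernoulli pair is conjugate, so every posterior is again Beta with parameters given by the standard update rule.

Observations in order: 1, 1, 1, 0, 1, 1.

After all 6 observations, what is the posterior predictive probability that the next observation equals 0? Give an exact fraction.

obs 1: x=1 → posterior Beta(13/4, 11/2)
obs 2: x=1 → posterior Beta(17/4, 11/2)
obs 3: x=1 → posterior Beta(21/4, 11/2)
obs 4: x=0 → posterior Beta(21/4, 13/2)
obs 5: x=1 → posterior Beta(25/4, 13/2)
obs 6: x=1 → posterior Beta(29/4, 13/2)

26/55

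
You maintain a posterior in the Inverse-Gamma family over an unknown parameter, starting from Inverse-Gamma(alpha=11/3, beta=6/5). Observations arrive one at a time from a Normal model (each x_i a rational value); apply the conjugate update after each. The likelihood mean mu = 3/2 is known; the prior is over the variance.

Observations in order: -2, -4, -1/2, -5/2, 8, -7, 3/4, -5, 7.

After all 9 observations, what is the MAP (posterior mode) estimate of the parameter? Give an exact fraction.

60591/4400

obs 1: x=-2 → posterior Inverse-Gamma(25/6, 293/40)
obs 2: x=-4 → posterior Inverse-Gamma(14/3, 449/20)
obs 3: x=-1/2 → posterior Inverse-Gamma(31/6, 489/20)
obs 4: x=-5/2 → posterior Inverse-Gamma(17/3, 649/20)
obs 5: x=8 → posterior Inverse-Gamma(37/6, 2143/40)
obs 6: x=-7 → posterior Inverse-Gamma(20/3, 897/10)
obs 7: x=3/4 → posterior Inverse-Gamma(43/6, 14397/160)
obs 8: x=-5 → posterior Inverse-Gamma(23/3, 17777/160)
obs 9: x=7 → posterior Inverse-Gamma(49/6, 20197/160)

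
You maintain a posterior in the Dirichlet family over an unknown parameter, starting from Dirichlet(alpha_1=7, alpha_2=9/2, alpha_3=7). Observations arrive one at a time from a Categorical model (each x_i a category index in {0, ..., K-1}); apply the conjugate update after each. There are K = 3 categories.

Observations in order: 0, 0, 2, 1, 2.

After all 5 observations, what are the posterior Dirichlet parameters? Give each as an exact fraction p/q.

alpha_1=9, alpha_2=11/2, alpha_3=9

obs 1: x=0 → posterior Dirichlet(8, 9/2, 7)
obs 2: x=0 → posterior Dirichlet(9, 9/2, 7)
obs 3: x=2 → posterior Dirichlet(9, 9/2, 8)
obs 4: x=1 → posterior Dirichlet(9, 11/2, 8)
obs 5: x=2 → posterior Dirichlet(9, 11/2, 9)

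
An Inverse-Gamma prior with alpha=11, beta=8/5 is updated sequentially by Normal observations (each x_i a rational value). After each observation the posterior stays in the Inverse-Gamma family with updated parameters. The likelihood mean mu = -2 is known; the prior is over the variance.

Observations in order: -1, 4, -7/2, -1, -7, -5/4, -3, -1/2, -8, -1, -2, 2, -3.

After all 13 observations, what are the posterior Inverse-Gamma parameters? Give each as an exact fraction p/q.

obs 1: x=-1 → posterior Inverse-Gamma(23/2, 21/10)
obs 2: x=4 → posterior Inverse-Gamma(12, 201/10)
obs 3: x=-7/2 → posterior Inverse-Gamma(25/2, 849/40)
obs 4: x=-1 → posterior Inverse-Gamma(13, 869/40)
obs 5: x=-7 → posterior Inverse-Gamma(27/2, 1369/40)
obs 6: x=-5/4 → posterior Inverse-Gamma(14, 5521/160)
obs 7: x=-3 → posterior Inverse-Gamma(29/2, 5601/160)
obs 8: x=-1/2 → posterior Inverse-Gamma(15, 5781/160)
obs 9: x=-8 → posterior Inverse-Gamma(31/2, 8661/160)
obs 10: x=-1 → posterior Inverse-Gamma(16, 8741/160)
obs 11: x=-2 → posterior Inverse-Gamma(33/2, 8741/160)
obs 12: x=2 → posterior Inverse-Gamma(17, 10021/160)
obs 13: x=-3 → posterior Inverse-Gamma(35/2, 10101/160)

alpha=35/2, beta=10101/160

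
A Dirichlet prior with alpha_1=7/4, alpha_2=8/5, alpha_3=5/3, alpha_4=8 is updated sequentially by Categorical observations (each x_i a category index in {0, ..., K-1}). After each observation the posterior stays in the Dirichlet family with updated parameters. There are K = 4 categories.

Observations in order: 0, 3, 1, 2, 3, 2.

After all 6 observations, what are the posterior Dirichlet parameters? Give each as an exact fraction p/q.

obs 1: x=0 → posterior Dirichlet(11/4, 8/5, 5/3, 8)
obs 2: x=3 → posterior Dirichlet(11/4, 8/5, 5/3, 9)
obs 3: x=1 → posterior Dirichlet(11/4, 13/5, 5/3, 9)
obs 4: x=2 → posterior Dirichlet(11/4, 13/5, 8/3, 9)
obs 5: x=3 → posterior Dirichlet(11/4, 13/5, 8/3, 10)
obs 6: x=2 → posterior Dirichlet(11/4, 13/5, 11/3, 10)

alpha_1=11/4, alpha_2=13/5, alpha_3=11/3, alpha_4=10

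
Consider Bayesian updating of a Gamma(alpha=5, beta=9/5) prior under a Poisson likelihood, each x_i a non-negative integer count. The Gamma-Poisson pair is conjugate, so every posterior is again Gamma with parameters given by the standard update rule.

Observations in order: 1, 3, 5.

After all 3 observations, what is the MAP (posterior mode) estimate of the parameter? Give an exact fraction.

obs 1: x=1 → posterior Gamma(6, 14/5)
obs 2: x=3 → posterior Gamma(9, 19/5)
obs 3: x=5 → posterior Gamma(14, 24/5)

65/24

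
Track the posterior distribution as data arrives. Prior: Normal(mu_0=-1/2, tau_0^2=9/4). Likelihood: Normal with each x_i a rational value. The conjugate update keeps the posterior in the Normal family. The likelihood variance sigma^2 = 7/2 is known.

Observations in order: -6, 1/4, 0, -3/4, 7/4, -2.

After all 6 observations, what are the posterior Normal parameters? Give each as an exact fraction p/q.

mu_0=-271/272, tau_0^2=63/136

obs 1: x=-6 → posterior Normal(-61/23, 63/46)
obs 2: x=1/4 → posterior Normal(-235/128, 63/64)
obs 3: x=0 → posterior Normal(-235/164, 63/82)
obs 4: x=-3/4 → posterior Normal(-131/100, 63/100)
obs 5: x=7/4 → posterior Normal(-199/236, 63/118)
obs 6: x=-2 → posterior Normal(-271/272, 63/136)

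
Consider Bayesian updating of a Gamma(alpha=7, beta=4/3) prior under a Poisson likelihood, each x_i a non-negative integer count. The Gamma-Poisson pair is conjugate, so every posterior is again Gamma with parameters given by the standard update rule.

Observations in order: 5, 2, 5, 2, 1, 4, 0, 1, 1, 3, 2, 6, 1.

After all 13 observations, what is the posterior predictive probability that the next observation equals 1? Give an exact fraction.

3272121957883633048644229053192555150799564039457926714580684820015/18620061537658517222204801536539507651479658803506784928230656704512

obs 1: x=5 → posterior Gamma(12, 7/3)
obs 2: x=2 → posterior Gamma(14, 10/3)
obs 3: x=5 → posterior Gamma(19, 13/3)
obs 4: x=2 → posterior Gamma(21, 16/3)
obs 5: x=1 → posterior Gamma(22, 19/3)
obs 6: x=4 → posterior Gamma(26, 22/3)
obs 7: x=0 → posterior Gamma(26, 25/3)
obs 8: x=1 → posterior Gamma(27, 28/3)
obs 9: x=1 → posterior Gamma(28, 31/3)
obs 10: x=3 → posterior Gamma(31, 34/3)
obs 11: x=2 → posterior Gamma(33, 37/3)
obs 12: x=6 → posterior Gamma(39, 40/3)
obs 13: x=1 → posterior Gamma(40, 43/3)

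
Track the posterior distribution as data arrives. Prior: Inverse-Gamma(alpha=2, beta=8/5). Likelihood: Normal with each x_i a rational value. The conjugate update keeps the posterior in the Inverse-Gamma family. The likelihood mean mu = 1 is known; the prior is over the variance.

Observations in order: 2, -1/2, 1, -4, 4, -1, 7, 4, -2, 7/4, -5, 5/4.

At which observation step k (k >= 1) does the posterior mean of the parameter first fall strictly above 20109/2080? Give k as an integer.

obs 1: x=2 → posterior Inverse-Gamma(5/2, 21/10)
obs 2: x=-1/2 → posterior Inverse-Gamma(3, 129/40)
obs 3: x=1 → posterior Inverse-Gamma(7/2, 129/40)
obs 4: x=-4 → posterior Inverse-Gamma(4, 629/40)
obs 5: x=4 → posterior Inverse-Gamma(9/2, 809/40)
obs 6: x=-1 → posterior Inverse-Gamma(5, 889/40)
obs 7: x=7 → posterior Inverse-Gamma(11/2, 1609/40)
obs 8: x=4 → posterior Inverse-Gamma(6, 1789/40)
obs 9: x=-2 → posterior Inverse-Gamma(13/2, 1969/40)
obs 10: x=7/4 → posterior Inverse-Gamma(7, 7921/160)
obs 11: x=-5 → posterior Inverse-Gamma(15/2, 10801/160)
obs 12: x=5/4 → posterior Inverse-Gamma(8, 5403/80)

k = 11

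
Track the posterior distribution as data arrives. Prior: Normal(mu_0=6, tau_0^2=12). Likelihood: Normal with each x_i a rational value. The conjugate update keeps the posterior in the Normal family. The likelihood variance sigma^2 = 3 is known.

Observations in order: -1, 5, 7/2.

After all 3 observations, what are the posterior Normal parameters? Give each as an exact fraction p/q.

mu_0=36/13, tau_0^2=12/13

obs 1: x=-1 → posterior Normal(2/5, 12/5)
obs 2: x=5 → posterior Normal(22/9, 4/3)
obs 3: x=7/2 → posterior Normal(36/13, 12/13)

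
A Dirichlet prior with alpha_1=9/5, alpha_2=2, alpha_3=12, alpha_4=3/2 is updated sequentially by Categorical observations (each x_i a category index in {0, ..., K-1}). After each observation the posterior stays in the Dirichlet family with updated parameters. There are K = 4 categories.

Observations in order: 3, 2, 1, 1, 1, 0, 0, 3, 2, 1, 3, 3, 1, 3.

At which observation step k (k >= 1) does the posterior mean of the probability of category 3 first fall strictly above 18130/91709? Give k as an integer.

k = 14

obs 1: x=3 → posterior Dirichlet(9/5, 2, 12, 5/2)
obs 2: x=2 → posterior Dirichlet(9/5, 2, 13, 5/2)
obs 3: x=1 → posterior Dirichlet(9/5, 3, 13, 5/2)
obs 4: x=1 → posterior Dirichlet(9/5, 4, 13, 5/2)
obs 5: x=1 → posterior Dirichlet(9/5, 5, 13, 5/2)
obs 6: x=0 → posterior Dirichlet(14/5, 5, 13, 5/2)
obs 7: x=0 → posterior Dirichlet(19/5, 5, 13, 5/2)
obs 8: x=3 → posterior Dirichlet(19/5, 5, 13, 7/2)
obs 9: x=2 → posterior Dirichlet(19/5, 5, 14, 7/2)
obs 10: x=1 → posterior Dirichlet(19/5, 6, 14, 7/2)
obs 11: x=3 → posterior Dirichlet(19/5, 6, 14, 9/2)
obs 12: x=3 → posterior Dirichlet(19/5, 6, 14, 11/2)
obs 13: x=1 → posterior Dirichlet(19/5, 7, 14, 11/2)
obs 14: x=3 → posterior Dirichlet(19/5, 7, 14, 13/2)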